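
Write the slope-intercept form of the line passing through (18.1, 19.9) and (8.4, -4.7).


m = (-24.6)/(-9.7) = 2.5361
b = y1 - m*x1 = 19.9 - (-24.6*18.1)/(-9.7) = 19.9 - 45.9031 = -26.0031

y = 2.5361x - 26.0031


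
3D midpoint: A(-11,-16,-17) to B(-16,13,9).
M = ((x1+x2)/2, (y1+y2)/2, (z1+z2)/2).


Mx = (-11- 16)/2 = -13.5000
My = (-16+13)/2 = -1.5000
Mz = (-17+9)/2 = -4.0000

M = (-13.5000, -1.5000, -4.0000)


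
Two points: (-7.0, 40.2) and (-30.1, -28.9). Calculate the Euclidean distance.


dx = -30.1 + 7.0 = -23.1
dy = -28.9 - 40.2 = -69.1
d = sqrt(533.61 + 4774.81) = sqrt(5308.42) = 72.8589

72.8589


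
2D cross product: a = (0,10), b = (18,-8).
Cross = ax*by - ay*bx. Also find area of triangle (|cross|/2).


cross = 0*(-8) - 10*18 = 0 - 180 = -180
Triangle area = |-180|/2 = 180/2 = 90.0000

cross = -180, triangle area = 90.0000


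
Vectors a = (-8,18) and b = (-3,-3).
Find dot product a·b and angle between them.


a·b = -8*(-3) + 18*(-3) = 24 - 54 = -30
|a| = sqrt(64+324) = 19.6977
|b| = sqrt(9+9) = 4.2426
cos(theta) = -30/(sqrt(388)*sqrt(18)) = -30/sqrt(6984) = -0.358979
theta = arccos(-30/sqrt(6984)) = 111.0375 degrees

a·b = -30, theta = 111.0375 deg


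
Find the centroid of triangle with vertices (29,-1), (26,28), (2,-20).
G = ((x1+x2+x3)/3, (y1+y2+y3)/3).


Gx = (29+26+2)/3 = 57/3 = 19.0000
Gy = (-1+28- 20)/3 = 7/3 = 2.3333

G = (19.0000, 2.3333)


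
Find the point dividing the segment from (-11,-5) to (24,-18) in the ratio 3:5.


Px = (3*24 + 5*(-11))/8 = 17/8 = 2.1250
Py = (3*(-18) + 5*(-5))/8 = -79/8 = -9.8750

P = (2.1250, -9.8750)


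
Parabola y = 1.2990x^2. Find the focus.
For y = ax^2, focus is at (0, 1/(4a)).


a = 1.2990
4a = 5.1960
focus = (0, 1/5.1960) = (0, 0.1925)

Focus = (0, 0.1925)


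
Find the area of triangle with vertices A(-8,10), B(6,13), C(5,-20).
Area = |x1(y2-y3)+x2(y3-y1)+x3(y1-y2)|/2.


-8*(13+ 20) = -264
6*(-20-10) = -180
5*(10-13) = -15
sum = -459
Area = |-459|/2 = 229.5000

229.5000 sq units


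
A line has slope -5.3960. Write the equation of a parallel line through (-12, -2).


Parallel lines have equal slopes.
m2 = -5.3960
b2 = -2 + 5.3960*(-12) = -66.7520

y = -5.3960x - 66.7520


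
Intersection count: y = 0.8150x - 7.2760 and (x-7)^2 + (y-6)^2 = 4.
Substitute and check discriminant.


Substitute y = 0.8150x - 7.2760: (x-7)^2 + (0.8150x- 7.2760-6)^2 = 4
Expand to Ax^2 + Bx + C = 0, where b-k = -13.276
A = 1+m^2 = 1.664225
B = 2(m(b-k) - h) = 2(0.8150*(-13.276) - 7) = -35.63988
C = h^2 + (b-k)^2 - r^2 = 49 + 176.252176 - 4 = 221.252176
disc = B^2-4AC = 1270.2010 - 1472.8536 = -202.6526
disc < 0

0 intersection points


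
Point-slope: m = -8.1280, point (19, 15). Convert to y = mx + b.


y - 15 = -8.1280(x - 19)
y = -8.1280x + 15 + 8.1280*19
y = -8.1280x + 169.4320

y = -8.1280x + 169.4320


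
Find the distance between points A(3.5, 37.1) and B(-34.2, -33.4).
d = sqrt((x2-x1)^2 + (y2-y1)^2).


dx = -34.2 - 3.5 = -37.7
dy = -33.4 - 37.1 = -70.5
d = sqrt(1421.29 + 4970.25) = sqrt(6391.54) = 79.9471

79.9471


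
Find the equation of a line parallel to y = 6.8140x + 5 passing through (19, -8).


Parallel lines have equal slopes.
m2 = 6.8140
b2 = -8 - 6.8140*19 = -137.4660

y = 6.8140x - 137.4660


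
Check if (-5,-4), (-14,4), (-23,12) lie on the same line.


-5*(4-12) - 14*(12+ 4) - 23*(-4-4)
= 40 - 224 + 184 = 0

Yes, collinear (determinant = 0)


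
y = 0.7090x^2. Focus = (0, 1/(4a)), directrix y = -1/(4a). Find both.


a = 0.7090
1/(4a) = 0.3526
Focus = (0, 0.3526)
Directrix: y = -0.3526

Focus = (0, 0.3526), Directrix: y = -0.3526


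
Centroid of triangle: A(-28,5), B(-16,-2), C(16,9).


Gx = (-28- 16+16)/3 = -28/3 = -9.3333
Gy = (5- 2+9)/3 = 12/3 = 4.0000

G = (-9.3333, 4.0000)


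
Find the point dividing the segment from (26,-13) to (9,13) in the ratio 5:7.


Px = (5*9 + 7*26)/12 = 227/12 = 18.9167
Py = (5*13 + 7*(-13))/12 = -26/12 = -2.1667

P = (18.9167, -2.1667)


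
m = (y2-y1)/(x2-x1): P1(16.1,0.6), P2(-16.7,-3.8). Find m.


dy = -3.8 - 0.6 = -4.4
dx = -16.7 - 16.1 = -32.8
m = -4.4/(-32.8) = 0.1341

m = 0.1341


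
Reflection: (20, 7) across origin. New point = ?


Reflection rule for origin: (-x, -y)
(20, 7) -> (-20, -7)

(-20, -7)


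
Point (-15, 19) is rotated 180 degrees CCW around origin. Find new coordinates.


cos(180) = -1, sin(180) = 0
x' = -15*(-1) - 19*0 = 15
y' = -15*0 + 19*(-1) = -19

(15, -19)


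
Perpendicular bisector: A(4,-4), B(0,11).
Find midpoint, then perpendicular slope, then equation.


Midpoint = (2, 3.5)
Slope of AB = dy/dx = 15/(-4) = -3.7500
Perp slope = -dx/dy = 4/15 = 0.2667
b = My - (perp slope)*Mx = 3.5 + (-4*2)/15 = 3.5 - 0.5333 = 2.9667

y = 0.2667x + 2.9667


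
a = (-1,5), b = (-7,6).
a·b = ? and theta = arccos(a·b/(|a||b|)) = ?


a·b = -1*(-7) + 5*6 = 7 + 30 = 37
|a| = sqrt(1+25) = 5.0990
|b| = sqrt(49+36) = 9.2195
cos(theta) = 37/(sqrt(26)*sqrt(85)) = 37/sqrt(2210) = 0.787056
theta = arccos(37/sqrt(2210)) = 38.0888 degrees

a·b = 37, theta = 38.0888 deg


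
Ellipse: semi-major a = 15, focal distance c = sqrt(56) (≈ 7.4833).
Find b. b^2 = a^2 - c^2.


b^2 = 15^2 - (sqrt(56))^2 = 225 - 56 = 169
b = sqrt(169) = 13

b = 13


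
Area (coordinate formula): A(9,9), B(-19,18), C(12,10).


9*(18-10) = 72
-19*(10-9) = -19
12*(9-18) = -108
sum = -55
Area = |-55|/2 = 27.5000

27.5000 sq units


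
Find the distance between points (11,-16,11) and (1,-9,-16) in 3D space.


dx=-10, dy=7, dz=-27
d = sqrt(100+49+729) = sqrt(878) = 29.6311

29.6311


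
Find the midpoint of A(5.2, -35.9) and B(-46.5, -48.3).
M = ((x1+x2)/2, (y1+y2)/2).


Mx = (5.2 - 46.5)/2 = -41.3/2 = -20.6500
My = (-35.9 - 48.3)/2 = -84.2/2 = -42.1000

(-20.6500, -42.1000)


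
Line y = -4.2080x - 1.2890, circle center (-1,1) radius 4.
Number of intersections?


Substitute y = -4.2080x - 1.2890: (x+ 1)^2 + (-4.2080x- 1.2890-1)^2 = 16
Expand to Ax^2 + Bx + C = 0, where b-k = -2.289
A = 1+m^2 = 18.707264
B = 2(m(b-k) - h) = 2(-4.2080*(-2.289) + 1) = 21.264224
C = h^2 + (b-k)^2 - r^2 = 1 + 5.239521 - 16 = -9.760479
disc = B^2-4AC = 452.1672 + 730.3674 = 1182.5346
disc > 0

2 intersection points


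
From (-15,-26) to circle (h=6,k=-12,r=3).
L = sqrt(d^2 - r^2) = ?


d = sqrt((-15-6)^2 + (-26+ 12)^2) = sqrt(441+196) = 25.2389
L = sqrt(637.0000 - 9) = sqrt(628.0000) = 25.0599

25.0599


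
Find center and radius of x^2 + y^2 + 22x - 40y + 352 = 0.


h = -D/2 = -22/2 = -11
k = -E/2 = 40/2 = 20
r^2 = h^2 + k^2 - F = 121 + 400 - 352 = 169
r = 13

Center (-11, 20), radius = 13


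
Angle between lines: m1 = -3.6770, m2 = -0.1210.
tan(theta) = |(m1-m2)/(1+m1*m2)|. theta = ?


m1-m2 = -3.556
1+m1*m2 = 1.444917
tan(theta) = |-3.556/1.444917| = 2.461041
theta = arctan(|-3.556/1.444917|) = 67.8865 degrees (acute angle)

67.8865 degrees


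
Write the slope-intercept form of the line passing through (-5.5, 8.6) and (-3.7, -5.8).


m = (-14.4)/(1.8) = -8.0000
b = y1 - m*x1 = 8.6 - (-14.4*(-5.5))/(1.8) = 8.6 - 44.0000 = -35.4000

y = -8.0000x - 35.4000


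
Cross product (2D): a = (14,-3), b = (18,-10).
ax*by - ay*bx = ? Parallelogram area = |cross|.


cross = 14*(-10) + 3*18 = -140 + 54 = -86
Parallelogram area = |-86| = 86

cross = -86, parallelogram area = 86


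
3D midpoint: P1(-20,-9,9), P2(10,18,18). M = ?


Mx = (-20+10)/2 = -5.0000
My = (-9+18)/2 = 4.5000
Mz = (9+18)/2 = 13.5000

M = (-5.0000, 4.5000, 13.5000)


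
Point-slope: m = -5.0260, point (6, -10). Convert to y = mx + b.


y + 10 = -5.0260(x - 6)
y = -5.0260x - 10 + 5.0260*6
y = -5.0260x + 20.1560

y = -5.0260x + 20.1560


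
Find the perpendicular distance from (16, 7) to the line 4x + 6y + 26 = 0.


|4*16 + 6*7 + 26| = |132| = 132
sqrt(16 + 36) = sqrt(52) = 7.2111
d = 132/sqrt(52) = 18.3051

18.3051


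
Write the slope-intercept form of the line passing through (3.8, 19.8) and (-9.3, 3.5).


m = (-16.3)/(-13.1) = 1.2443
b = y1 - m*x1 = 19.8 - (-16.3*3.8)/(-13.1) = 19.8 - 4.7282 = 15.0718

y = 1.2443x + 15.0718


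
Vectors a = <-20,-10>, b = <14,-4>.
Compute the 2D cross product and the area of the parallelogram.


cross = -20*(-4) + 10*14 = 80 + 140 = 220
Parallelogram area = |220| = 220

cross = 220, parallelogram area = 220


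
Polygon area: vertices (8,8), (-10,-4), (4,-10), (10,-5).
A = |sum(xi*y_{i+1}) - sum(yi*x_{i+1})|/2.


sum(xi*y_{i+1}) = 8*(-4) - 10*(-10) + 4*(-5) + 10*8 = 128
sum(yi*x_{i+1}) = 8*(-10) - 4*4 - 10*10 - 5*8 = -236
Area = |128 + 236|/2 = 364/2 = 182.0000

182.0000 sq units


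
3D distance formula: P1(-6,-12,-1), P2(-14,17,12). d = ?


dx=-8, dy=29, dz=13
d = sqrt(64+841+169) = sqrt(1074) = 32.7719

32.7719


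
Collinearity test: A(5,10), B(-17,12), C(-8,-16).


5*(12+ 16) - 17*(-16-10) - 8*(10-12)
= 140 + 442 + 16 = 598

No, not collinear (determinant = 598)


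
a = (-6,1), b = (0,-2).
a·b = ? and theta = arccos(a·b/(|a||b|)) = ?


a·b = -6*0 + 1*(-2) = 0 - 2 = -2
|a| = sqrt(36+1) = 6.0828
|b| = sqrt(0+4) = 2.0000
cos(theta) = -2/(sqrt(37)*sqrt(4)) = -2/sqrt(148) = -0.164399
theta = arccos(-2/sqrt(148)) = 99.4623 degrees

a·b = -2, theta = 99.4623 deg


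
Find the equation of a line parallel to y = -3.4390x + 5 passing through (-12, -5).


Parallel lines have equal slopes.
m2 = -3.4390
b2 = -5 + 3.4390*(-12) = -46.2680

y = -3.4390x - 46.2680


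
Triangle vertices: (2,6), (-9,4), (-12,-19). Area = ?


2*(4+ 19) = 46
-9*(-19-6) = 225
-12*(6-4) = -24
sum = 247
Area = |247|/2 = 123.5000

123.5000 sq units


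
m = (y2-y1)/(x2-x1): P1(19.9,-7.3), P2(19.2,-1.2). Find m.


dy = -1.2 + 7.3 = 6.1
dx = 19.2 - 19.9 = -0.7
m = 6.1/(-0.7) = -8.7143

m = -8.7143


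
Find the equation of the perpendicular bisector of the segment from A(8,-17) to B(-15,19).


Midpoint = (-3.5, 1)
Slope of AB = dy/dx = 36/(-23) = -1.5652
Perp slope = -dx/dy = 23/36 = 0.6389
b = My - (perp slope)*Mx = 1 + (-23*(-3.5))/36 = 1 + 2.2361 = 3.2361

y = 0.6389x + 3.2361


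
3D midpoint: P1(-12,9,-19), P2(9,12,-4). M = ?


Mx = (-12+9)/2 = -1.5000
My = (9+12)/2 = 10.5000
Mz = (-19- 4)/2 = -11.5000

M = (-1.5000, 10.5000, -11.5000)


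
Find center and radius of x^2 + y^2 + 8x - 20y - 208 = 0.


h = -D/2 = -8/2 = -4
k = -E/2 = 20/2 = 10
r^2 = h^2 + k^2 - F = 16 + 100 + 208 = 324
r = 18

Center (-4, 10), radius = 18


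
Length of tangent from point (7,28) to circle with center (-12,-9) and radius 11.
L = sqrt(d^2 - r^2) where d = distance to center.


d = sqrt((7+ 12)^2 + (28+ 9)^2) = sqrt(361+1369) = 41.5933
L = sqrt(1730.0000 - 121) = sqrt(1609.0000) = 40.1123

40.1123


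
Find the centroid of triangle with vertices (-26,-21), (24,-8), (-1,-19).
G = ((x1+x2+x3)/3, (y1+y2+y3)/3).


Gx = (-26+24- 1)/3 = -3/3 = -1.0000
Gy = (-21- 8- 19)/3 = -48/3 = -16.0000

G = (-1.0000, -16.0000)


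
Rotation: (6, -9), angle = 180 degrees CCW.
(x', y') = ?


cos(180) = -1, sin(180) = 0
x' = 6*(-1) + 9*0 = -6
y' = 6*0 - 9*(-1) = 9

(-6, 9)


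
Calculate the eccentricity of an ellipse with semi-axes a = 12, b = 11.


c = sqrt(144-121) = sqrt(23) = 4.7958
e = c/a = sqrt(23)/12 = 0.3997

e = 0.3997


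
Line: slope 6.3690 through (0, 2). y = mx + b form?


y - 2 = 6.3690(x - 0)
y = 6.3690x + 2 - 6.3690*0
y = 6.3690x + 2.0000

y = 6.3690x + 2.0000


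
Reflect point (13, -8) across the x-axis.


Reflection rule for x-axis: (x, -y)
(13, -8) -> (13, 8)

(13, 8)


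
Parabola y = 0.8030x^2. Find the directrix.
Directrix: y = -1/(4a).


a = 0.8030
1/(4a) = 0.3113
directrix: y = -0.3113 = -0.3113

y = -0.3113


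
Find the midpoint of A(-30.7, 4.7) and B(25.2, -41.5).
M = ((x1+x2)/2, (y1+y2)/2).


Mx = (-30.7 + 25.2)/2 = -5.5/2 = -2.7500
My = (4.7 - 41.5)/2 = -36.8/2 = -18.4000

(-2.7500, -18.4000)


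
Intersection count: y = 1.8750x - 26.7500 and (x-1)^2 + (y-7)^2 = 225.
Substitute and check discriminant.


Substitute y = 1.8750x - 26.7500: (x-1)^2 + (1.8750x- 26.7500-7)^2 = 225
Expand to Ax^2 + Bx + C = 0, where b-k = -33.75
A = 1+m^2 = 4.515625
B = 2(m(b-k) - h) = 2(1.8750*(-33.75) - 1) = -128.5625
C = h^2 + (b-k)^2 - r^2 = 1 + 1139.0625 - 225 = 915.0625
disc = B^2-4AC = 16528.3164 - 16528.3164 = 0
disc = 0

1 intersection point (tangent)


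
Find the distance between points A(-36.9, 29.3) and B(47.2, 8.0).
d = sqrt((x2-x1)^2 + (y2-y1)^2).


dx = 47.2 + 36.9 = 84.1
dy = 8.0 - 29.3 = -21.3
d = sqrt(7072.81 + 453.69) = sqrt(7526.5) = 86.7554

86.7554


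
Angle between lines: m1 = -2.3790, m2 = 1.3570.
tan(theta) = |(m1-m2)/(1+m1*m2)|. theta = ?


m1-m2 = -3.736
1+m1*m2 = -2.228303
tan(theta) = |-3.736/(-2.228303)| = 1.676612
theta = arctan(|-3.736/(-2.228303)|) = 59.1864 degrees (acute angle)

59.1864 degrees


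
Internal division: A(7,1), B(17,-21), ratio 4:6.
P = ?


Px = (4*17 + 6*7)/10 = 110/10 = 11.0000
Py = (4*(-21) + 6*1)/10 = -78/10 = -7.8000

P = (11.0000, -7.8000)


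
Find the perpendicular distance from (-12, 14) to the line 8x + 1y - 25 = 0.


|8*(-12) + 1*14 - 25| = |-107| = 107
sqrt(64 + 1) = sqrt(65) = 8.0623
d = 107/sqrt(65) = 13.2717

13.2717


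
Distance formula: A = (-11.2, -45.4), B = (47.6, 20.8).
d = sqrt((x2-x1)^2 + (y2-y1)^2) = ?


dx = 47.6 + 11.2 = 58.8
dy = 20.8 + 45.4 = 66.2
d = sqrt(3457.44 + 4382.44) = sqrt(7839.88) = 88.5431

88.5431


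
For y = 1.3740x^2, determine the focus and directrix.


a = 1.3740
1/(4a) = 0.1820
Focus = (0, 0.1820)
Directrix: y = -0.1820

Focus = (0, 0.1820), Directrix: y = -0.1820


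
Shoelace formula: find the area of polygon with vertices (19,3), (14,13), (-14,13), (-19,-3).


sum(xi*y_{i+1}) = 19*13 + 14*13 - 14*(-3) - 19*3 = 414
sum(yi*x_{i+1}) = 3*14 + 13*(-14) + 13*(-19) - 3*19 = -444
Area = |414 + 444|/2 = 858/2 = 429.0000

429.0000 sq units


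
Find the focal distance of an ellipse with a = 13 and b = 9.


c^2 = 13^2 - 9^2 = 169 - 81 = 88
c = sqrt(88) = 9.3808

c = 9.3808


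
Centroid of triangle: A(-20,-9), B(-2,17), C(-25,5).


Gx = (-20- 2- 25)/3 = -47/3 = -15.6667
Gy = (-9+17+5)/3 = 13/3 = 4.3333

G = (-15.6667, 4.3333)


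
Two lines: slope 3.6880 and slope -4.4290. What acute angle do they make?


m1-m2 = 8.117
1+m1*m2 = -15.334152
tan(theta) = |8.117/(-15.334152)| = 0.529341
theta = arctan(|8.117/(-15.334152)|) = 27.8941 degrees (acute angle)

27.8941 degrees


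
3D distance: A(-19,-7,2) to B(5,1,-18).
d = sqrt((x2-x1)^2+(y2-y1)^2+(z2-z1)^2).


dx=24, dy=8, dz=-20
d = sqrt(576+64+400) = sqrt(1040) = 32.2490

32.2490


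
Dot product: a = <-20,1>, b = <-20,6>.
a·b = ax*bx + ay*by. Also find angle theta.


a·b = -20*(-20) + 1*6 = 400 + 6 = 406
|a| = sqrt(400+1) = 20.0250
|b| = sqrt(400+36) = 20.8806
cos(theta) = 406/(sqrt(401)*sqrt(436)) = 406/sqrt(174836) = 0.970981
theta = arccos(406/sqrt(174836)) = 13.8368 degrees

a·b = 406, theta = 13.8368 deg


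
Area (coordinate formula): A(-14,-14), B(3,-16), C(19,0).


-14*(-16-0) = 224
3*(0+ 14) = 42
19*(-14+ 16) = 38
sum = 304
Area = |304|/2 = 152.0000

152.0000 sq units


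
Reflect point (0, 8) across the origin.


Reflection rule for origin: (-x, -y)
(0, 8) -> (0, -8)

(0, -8)


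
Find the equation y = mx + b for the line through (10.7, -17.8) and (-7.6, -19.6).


m = (-1.8)/(-18.3) = 0.0984
b = y1 - m*x1 = -17.8 - (-1.8*10.7)/(-18.3) = -17.8 - 1.0525 = -18.8525

y = 0.0984x - 18.8525


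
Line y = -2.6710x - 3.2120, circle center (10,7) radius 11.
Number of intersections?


Substitute y = -2.6710x - 3.2120: (x-10)^2 + (-2.6710x- 3.2120-7)^2 = 121
Expand to Ax^2 + Bx + C = 0, where b-k = -10.212
A = 1+m^2 = 8.134241
B = 2(m(b-k) - h) = 2(-2.6710*(-10.212) - 10) = 34.552504
C = h^2 + (b-k)^2 - r^2 = 100 + 104.284944 - 121 = 83.284944
disc = B^2-4AC = 1193.8755 - 2709.8392 = -1515.9637
disc < 0

0 intersection points


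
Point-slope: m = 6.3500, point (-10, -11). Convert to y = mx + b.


y + 11 = 6.3500(x + 10)
y = 6.3500x - 11 - 6.3500*(-10)
y = 6.3500x + 52.5000

y = 6.3500x + 52.5000


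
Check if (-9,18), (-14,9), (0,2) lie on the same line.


-9*(9-2) - 14*(2-18) + 0*(18-9)
= -63 + 224 + 0 = 161

No, not collinear (determinant = 161)


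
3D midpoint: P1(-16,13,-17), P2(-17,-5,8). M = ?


Mx = (-16- 17)/2 = -16.5000
My = (13- 5)/2 = 4.0000
Mz = (-17+8)/2 = -4.5000

M = (-16.5000, 4.0000, -4.5000)


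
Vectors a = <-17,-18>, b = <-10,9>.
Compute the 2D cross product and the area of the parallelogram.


cross = -17*9 + 18*(-10) = -153 - 180 = -333
Parallelogram area = |-333| = 333

cross = -333, parallelogram area = 333


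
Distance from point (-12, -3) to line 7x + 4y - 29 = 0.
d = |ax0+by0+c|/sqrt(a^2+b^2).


|7*(-12) + 4*(-3) - 29| = |-125| = 125
sqrt(49 + 16) = sqrt(65) = 8.0623
d = 125/sqrt(65) = 15.5043

15.5043


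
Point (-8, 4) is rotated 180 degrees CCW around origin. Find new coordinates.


cos(180) = -1, sin(180) = 0
x' = -8*(-1) - 4*0 = 8
y' = -8*0 + 4*(-1) = -4

(8, -4)


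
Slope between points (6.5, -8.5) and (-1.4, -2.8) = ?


dy = -2.8 + 8.5 = 5.7
dx = -1.4 - 6.5 = -7.9
m = 5.7/(-7.9) = -0.7215

m = -0.7215


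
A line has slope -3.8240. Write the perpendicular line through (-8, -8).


Perpendicular slope = -1/m1 = -1/(-3.8240) = 0.2615
b2 = y0 - m2*x0 = -8 - 8/(-3.8240) = -8 + 2.0921 = -5.9079

y = 0.2615x - 5.9079


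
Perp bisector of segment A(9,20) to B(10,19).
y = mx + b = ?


Midpoint = (9.5, 19.5)
Slope of AB = dy/dx = -1/1 = -1.0000
Perp slope = -dx/dy = 1/1 = 1.0000
b = My - (perp slope)*Mx = 19.5 + (1*9.5)/(-1) = 19.5 - 9.5000 = 10.0000

y = 1.0000x + 10.0000


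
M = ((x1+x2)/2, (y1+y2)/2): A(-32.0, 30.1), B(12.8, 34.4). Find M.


Mx = (-32.0 + 12.8)/2 = -19.2/2 = -9.6000
My = (30.1 + 34.4)/2 = 64.5/2 = 32.2500

(-9.6000, 32.2500)


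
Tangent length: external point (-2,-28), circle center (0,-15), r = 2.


d = sqrt((-2-0)^2 + (-28+ 15)^2) = sqrt(4+169) = 13.1529
L = sqrt(173.0000 - 4) = sqrt(169.0000) = 13.0000

13.0000


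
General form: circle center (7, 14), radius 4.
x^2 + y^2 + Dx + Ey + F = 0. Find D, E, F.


(x-7)^2 + (y-14)^2 = 4^2
D = -2h = -14, E = -2k = -28
F = h^2+k^2-r^2 = 49+196-16 = 229

D = -14, E = -28, F = 229


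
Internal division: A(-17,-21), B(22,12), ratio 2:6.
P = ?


Px = (2*22 + 6*(-17))/8 = -58/8 = -7.2500
Py = (2*12 + 6*(-21))/8 = -102/8 = -12.7500

P = (-7.2500, -12.7500)


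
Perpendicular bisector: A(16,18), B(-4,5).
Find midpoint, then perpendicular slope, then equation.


Midpoint = (6, 11.5)
Slope of AB = dy/dx = -13/(-20) = 0.6500
Perp slope = -dx/dy = -20/13 = -1.5385
b = My - (perp slope)*Mx = 11.5 + (-20*6)/(-13) = 11.5 + 9.2308 = 20.7308

y = -1.5385x + 20.7308


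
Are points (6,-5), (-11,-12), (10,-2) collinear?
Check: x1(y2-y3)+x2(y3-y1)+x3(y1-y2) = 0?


6*(-12+ 2) - 11*(-2+ 5) + 10*(-5+ 12)
= -60 - 33 + 70 = -23

No, not collinear (determinant = -23)


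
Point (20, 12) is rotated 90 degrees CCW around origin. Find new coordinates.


cos(90) = 0, sin(90) = 1
x' = 20*0 - 12*1 = -12
y' = 20*1 + 12*0 = 20

(-12, 20)


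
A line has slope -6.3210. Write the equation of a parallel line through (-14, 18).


Parallel lines have equal slopes.
m2 = -6.3210
b2 = 18 + 6.3210*(-14) = -70.4940

y = -6.3210x - 70.4940


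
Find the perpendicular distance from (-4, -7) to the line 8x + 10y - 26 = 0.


|8*(-4) + 10*(-7) - 26| = |-128| = 128
sqrt(64 + 100) = sqrt(164) = 12.8062
d = 128/sqrt(164) = 9.9951

9.9951


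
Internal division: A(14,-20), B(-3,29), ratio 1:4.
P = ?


Px = (1*(-3) + 4*14)/5 = 53/5 = 10.6000
Py = (1*29 + 4*(-20))/5 = -51/5 = -10.2000

P = (10.6000, -10.2000)


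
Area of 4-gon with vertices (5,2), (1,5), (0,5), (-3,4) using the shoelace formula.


sum(xi*y_{i+1}) = 5*5 + 1*5 + 0*4 - 3*2 = 24
sum(yi*x_{i+1}) = 2*1 + 5*0 + 5*(-3) + 4*5 = 7
Area = |24 - 7|/2 = 17/2 = 8.5000

8.5000 sq units


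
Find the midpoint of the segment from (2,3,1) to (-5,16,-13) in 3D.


Mx = (2- 5)/2 = -1.5000
My = (3+16)/2 = 9.5000
Mz = (1- 13)/2 = -6.0000

M = (-1.5000, 9.5000, -6.0000)


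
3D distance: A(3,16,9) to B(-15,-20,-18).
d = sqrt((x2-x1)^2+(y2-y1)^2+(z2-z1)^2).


dx=-18, dy=-36, dz=-27
d = sqrt(324+1296+729) = sqrt(2349) = 48.4665

48.4665


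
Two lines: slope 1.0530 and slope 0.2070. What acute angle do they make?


m1-m2 = 0.846
1+m1*m2 = 1.217971
tan(theta) = |0.846/1.217971| = 0.694598
theta = arctan(|0.846/1.217971|) = 34.7838 degrees (acute angle)

34.7838 degrees


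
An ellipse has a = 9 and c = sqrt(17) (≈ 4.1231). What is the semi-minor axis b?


b^2 = 9^2 - (sqrt(17))^2 = 81 - 17 = 64
b = sqrt(64) = 8

b = 8


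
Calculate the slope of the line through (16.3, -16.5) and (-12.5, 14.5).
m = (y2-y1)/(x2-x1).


dy = 14.5 + 16.5 = 31.0
dx = -12.5 - 16.3 = -28.8
m = 31.0/(-28.8) = -1.0764

m = -1.0764


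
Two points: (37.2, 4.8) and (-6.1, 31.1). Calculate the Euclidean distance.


dx = -6.1 - 37.2 = -43.3
dy = 31.1 - 4.8 = 26.3
d = sqrt(1874.89 + 691.69) = sqrt(2566.58) = 50.6614

50.6614


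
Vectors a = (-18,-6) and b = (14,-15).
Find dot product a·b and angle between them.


a·b = -18*14 - 6*(-15) = -252 + 90 = -162
|a| = sqrt(324+36) = 18.9737
|b| = sqrt(196+225) = 20.5183
cos(theta) = -162/(sqrt(360)*sqrt(421)) = -162/sqrt(151560) = -0.416124
theta = arccos(-162/sqrt(151560)) = 114.5901 degrees

a·b = -162, theta = 114.5901 deg


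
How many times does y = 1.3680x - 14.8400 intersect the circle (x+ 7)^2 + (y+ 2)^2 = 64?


Substitute y = 1.3680x - 14.8400: (x+ 7)^2 + (1.3680x- 14.8400+ 2)^2 = 64
Expand to Ax^2 + Bx + C = 0, where b-k = -12.84
A = 1+m^2 = 2.871424
B = 2(m(b-k) - h) = 2(1.3680*(-12.84) + 7) = -21.13024
C = h^2 + (b-k)^2 - r^2 = 49 + 164.8656 - 64 = 149.8656
disc = B^2-4AC = 446.4870 - 1721.3107 = -1274.8237
disc < 0

0 intersection points


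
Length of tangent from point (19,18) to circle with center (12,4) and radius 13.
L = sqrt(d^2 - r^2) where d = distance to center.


d = sqrt((19-12)^2 + (18-4)^2) = sqrt(49+196) = 15.6525
L = sqrt(245.0000 - 169) = sqrt(76.0000) = 8.7178

8.7178


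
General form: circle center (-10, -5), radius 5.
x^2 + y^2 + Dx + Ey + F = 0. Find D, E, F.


(x+ 10)^2 + (y+ 5)^2 = 5^2
D = -2h = 20, E = -2k = 10
F = h^2+k^2-r^2 = 100+25-25 = 100

D = 20, E = 10, F = 100


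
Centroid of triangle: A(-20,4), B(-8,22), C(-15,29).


Gx = (-20- 8- 15)/3 = -43/3 = -14.3333
Gy = (4+22+29)/3 = 55/3 = 18.3333

G = (-14.3333, 18.3333)


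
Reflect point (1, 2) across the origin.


Reflection rule for origin: (-x, -y)
(1, 2) -> (-1, -2)

(-1, -2)


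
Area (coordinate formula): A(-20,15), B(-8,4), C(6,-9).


-20*(4+ 9) = -260
-8*(-9-15) = 192
6*(15-4) = 66
sum = -2
Area = |-2|/2 = 1.0000

1.0000 sq units


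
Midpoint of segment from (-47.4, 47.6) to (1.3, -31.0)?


Mx = (-47.4 + 1.3)/2 = -46.1/2 = -23.0500
My = (47.6 - 31.0)/2 = 16.6/2 = 8.3000

(-23.0500, 8.3000)


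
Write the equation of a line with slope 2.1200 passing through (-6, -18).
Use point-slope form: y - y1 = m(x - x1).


y + 18 = 2.1200(x + 6)
y = 2.1200x - 18 - 2.1200*(-6)
y = 2.1200x - 5.2800

y = 2.1200x - 5.2800


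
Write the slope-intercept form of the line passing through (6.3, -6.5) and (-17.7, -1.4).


m = (5.1)/(-24.0) = -0.2125
b = y1 - m*x1 = -6.5 - (5.1*6.3)/(-24.0) = -6.5 + 1.3387 = -5.1613

y = -0.2125x - 5.1613


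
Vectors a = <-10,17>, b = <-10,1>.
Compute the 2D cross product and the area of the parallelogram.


cross = -10*1 - 17*(-10) = -10 + 170 = 160
Parallelogram area = |160| = 160

cross = 160, parallelogram area = 160


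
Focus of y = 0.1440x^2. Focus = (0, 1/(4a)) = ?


a = 0.1440
4a = 0.5760
focus = (0, 1/0.5760) = (0, 1.7361)

Focus = (0, 1.7361)


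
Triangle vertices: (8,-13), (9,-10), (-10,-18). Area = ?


8*(-10+ 18) = 64
9*(-18+ 13) = -45
-10*(-13+ 10) = 30
sum = 49
Area = |49|/2 = 24.5000

24.5000 sq units


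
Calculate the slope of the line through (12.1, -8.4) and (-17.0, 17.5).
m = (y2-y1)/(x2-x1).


dy = 17.5 + 8.4 = 25.9
dx = -17.0 - 12.1 = -29.1
m = 25.9/(-29.1) = -0.8900

m = -0.8900


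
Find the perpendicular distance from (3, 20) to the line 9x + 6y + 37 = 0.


|9*3 + 6*20 + 37| = |184| = 184
sqrt(81 + 36) = sqrt(117) = 10.8167
d = 184/sqrt(117) = 17.0108

17.0108


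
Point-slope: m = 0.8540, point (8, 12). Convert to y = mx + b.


y - 12 = 0.8540(x - 8)
y = 0.8540x + 12 - 0.8540*8
y = 0.8540x + 5.1680

y = 0.8540x + 5.1680


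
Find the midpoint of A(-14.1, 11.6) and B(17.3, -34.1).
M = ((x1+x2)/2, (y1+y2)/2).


Mx = (-14.1 + 17.3)/2 = 3.2/2 = 1.6000
My = (11.6 - 34.1)/2 = -22.5/2 = -11.2500

(1.6000, -11.2500)


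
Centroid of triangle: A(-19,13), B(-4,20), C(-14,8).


Gx = (-19- 4- 14)/3 = -37/3 = -12.3333
Gy = (13+20+8)/3 = 41/3 = 13.6667

G = (-12.3333, 13.6667)


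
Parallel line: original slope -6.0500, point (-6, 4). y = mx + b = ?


Parallel lines have equal slopes.
m2 = -6.0500
b2 = 4 + 6.0500*(-6) = -32.3000

y = -6.0500x - 32.3000


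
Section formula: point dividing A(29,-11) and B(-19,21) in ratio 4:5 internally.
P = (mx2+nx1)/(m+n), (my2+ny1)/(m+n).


Px = (4*(-19) + 5*29)/9 = 69/9 = 7.6667
Py = (4*21 + 5*(-11))/9 = 29/9 = 3.2222

P = (7.6667, 3.2222)


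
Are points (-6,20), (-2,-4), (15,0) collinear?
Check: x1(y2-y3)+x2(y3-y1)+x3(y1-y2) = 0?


-6*(-4-0) - 2*(0-20) + 15*(20+ 4)
= 24 + 40 + 360 = 424

No, not collinear (determinant = 424)


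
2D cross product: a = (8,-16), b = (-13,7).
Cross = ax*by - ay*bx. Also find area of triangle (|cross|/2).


cross = 8*7 + 16*(-13) = 56 - 208 = -152
Triangle area = |-152|/2 = 152/2 = 76.0000

cross = -152, triangle area = 76.0000


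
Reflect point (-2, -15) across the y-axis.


Reflection rule for y-axis: (-x, y)
(-2, -15) -> (2, -15)

(2, -15)


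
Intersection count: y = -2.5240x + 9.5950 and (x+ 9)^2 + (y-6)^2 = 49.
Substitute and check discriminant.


Substitute y = -2.5240x + 9.5950: (x+ 9)^2 + (-2.5240x+9.5950-6)^2 = 49
Expand to Ax^2 + Bx + C = 0, where b-k = 3.595
A = 1+m^2 = 7.370576
B = 2(m(b-k) - h) = 2(-2.5240*3.595 + 9) = -0.14756
C = h^2 + (b-k)^2 - r^2 = 81 + 12.924025 - 49 = 44.924025
disc = B^2-4AC = 0.0218 - 1324.4638 = -1324.4420
disc < 0

0 intersection points


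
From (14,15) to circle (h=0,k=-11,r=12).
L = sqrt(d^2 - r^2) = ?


d = sqrt((14-0)^2 + (15+ 11)^2) = sqrt(196+676) = 29.5296
L = sqrt(872.0000 - 144) = sqrt(728.0000) = 26.9815

26.9815


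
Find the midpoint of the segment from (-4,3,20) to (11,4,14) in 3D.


Mx = (-4+11)/2 = 3.5000
My = (3+4)/2 = 3.5000
Mz = (20+14)/2 = 17.0000

M = (3.5000, 3.5000, 17.0000)


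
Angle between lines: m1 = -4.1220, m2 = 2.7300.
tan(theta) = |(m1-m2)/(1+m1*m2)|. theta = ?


m1-m2 = -6.852
1+m1*m2 = -10.25306
tan(theta) = |-6.852/(-10.25306)| = 0.668288
theta = arctan(|-6.852/(-10.25306)|) = 33.7543 degrees (acute angle)

33.7543 degrees


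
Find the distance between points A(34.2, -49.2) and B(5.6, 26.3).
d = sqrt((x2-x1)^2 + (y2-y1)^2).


dx = 5.6 - 34.2 = -28.6
dy = 26.3 + 49.2 = 75.5
d = sqrt(817.96 + 5700.25) = sqrt(6518.21) = 80.7354

80.7354


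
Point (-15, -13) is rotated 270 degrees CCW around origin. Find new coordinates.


cos(270) = 0, sin(270) = -1
x' = -15*0 + 13*(-1) = -13
y' = -15*(-1) - 13*0 = 15

(-13, 15)


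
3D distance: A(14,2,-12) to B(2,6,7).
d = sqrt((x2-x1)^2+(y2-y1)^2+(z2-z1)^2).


dx=-12, dy=4, dz=19
d = sqrt(144+16+361) = sqrt(521) = 22.8254

22.8254


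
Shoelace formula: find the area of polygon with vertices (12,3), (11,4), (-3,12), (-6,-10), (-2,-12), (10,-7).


sum(xi*y_{i+1}) = 12*4 + 11*12 - 3*(-10) - 6*(-12) - 2*(-7) + 10*3 = 326
sum(yi*x_{i+1}) = 3*11 + 4*(-3) + 12*(-6) - 10*(-2) - 12*10 - 7*12 = -235
Area = |326 + 235|/2 = 561/2 = 280.5000

280.5000 sq units


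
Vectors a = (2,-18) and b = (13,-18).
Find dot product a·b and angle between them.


a·b = 2*13 - 18*(-18) = 26 + 324 = 350
|a| = sqrt(4+324) = 18.1108
|b| = sqrt(169+324) = 22.2036
cos(theta) = 350/(sqrt(328)*sqrt(493)) = 350/sqrt(161704) = 0.870378
theta = arccos(350/sqrt(161704)) = 29.4975 degrees

a·b = 350, theta = 29.4975 deg


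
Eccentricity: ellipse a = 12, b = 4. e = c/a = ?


c = sqrt(144-16) = sqrt(128) = 11.3137
e = c/a = sqrt(128)/12 = 0.9428

e = 0.9428


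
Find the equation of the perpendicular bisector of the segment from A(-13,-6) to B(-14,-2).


Midpoint = (-13.5, -4)
Slope of AB = dy/dx = 4/(-1) = -4.0000
Perp slope = -dx/dy = 1/4 = 0.2500
b = My - (perp slope)*Mx = -4 + (-1*(-13.5))/4 = -4 + 3.3750 = -0.6250

y = 0.2500x - 0.6250


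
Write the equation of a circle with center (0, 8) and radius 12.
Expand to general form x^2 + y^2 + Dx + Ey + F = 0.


(x-0)^2 + (y-8)^2 = 12^2
D = -2h = 0, E = -2k = -16
F = h^2+k^2-r^2 = 0+64-144 = -80

x^2 + y^2 - 16y - 80 = 0


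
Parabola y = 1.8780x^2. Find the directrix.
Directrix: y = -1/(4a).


a = 1.8780
1/(4a) = 0.1331
directrix: y = -0.1331 = -0.1331

y = -0.1331


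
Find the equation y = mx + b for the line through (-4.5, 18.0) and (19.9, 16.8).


m = (-1.2)/(24.4) = -0.0492
b = y1 - m*x1 = 18.0 - (-1.2*(-4.5))/(24.4) = 18.0 - 0.2213 = 17.7787

y = -0.0492x + 17.7787


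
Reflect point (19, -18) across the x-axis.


Reflection rule for x-axis: (x, -y)
(19, -18) -> (19, 18)

(19, 18)


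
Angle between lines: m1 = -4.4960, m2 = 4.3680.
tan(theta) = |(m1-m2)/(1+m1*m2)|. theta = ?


m1-m2 = -8.864
1+m1*m2 = -18.638528
tan(theta) = |-8.864/(-18.638528)| = 0.475574
theta = arctan(|-8.864/(-18.638528)|) = 25.4345 degrees (acute angle)

25.4345 degrees


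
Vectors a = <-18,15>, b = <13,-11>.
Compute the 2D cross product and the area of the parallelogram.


cross = -18*(-11) - 15*13 = 198 - 195 = 3
Parallelogram area = |3| = 3

cross = 3, parallelogram area = 3


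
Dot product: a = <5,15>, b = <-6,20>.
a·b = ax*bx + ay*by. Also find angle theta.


a·b = 5*(-6) + 15*20 = -30 + 300 = 270
|a| = sqrt(25+225) = 15.8114
|b| = sqrt(36+400) = 20.8806
cos(theta) = 270/(sqrt(250)*sqrt(436)) = 270/sqrt(109000) = 0.817806
theta = arccos(270/sqrt(109000)) = 35.1342 degrees

a·b = 270, theta = 35.1342 deg


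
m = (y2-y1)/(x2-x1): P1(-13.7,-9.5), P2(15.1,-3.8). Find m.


dy = -3.8 + 9.5 = 5.7
dx = 15.1 + 13.7 = 28.8
m = 5.7/28.8 = 0.1979

m = 0.1979


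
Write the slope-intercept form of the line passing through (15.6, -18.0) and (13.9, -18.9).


m = (-0.9)/(-1.7) = 0.5294
b = y1 - m*x1 = -18.0 - (-0.9*15.6)/(-1.7) = -18.0 - 8.2588 = -26.2588

y = 0.5294x - 26.2588


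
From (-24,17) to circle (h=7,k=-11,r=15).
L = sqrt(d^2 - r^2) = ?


d = sqrt((-24-7)^2 + (17+ 11)^2) = sqrt(961+784) = 41.7732
L = sqrt(1745.0000 - 225) = sqrt(1520.0000) = 38.9872

38.9872


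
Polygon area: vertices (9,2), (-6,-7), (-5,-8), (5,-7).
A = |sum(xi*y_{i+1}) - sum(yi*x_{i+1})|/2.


sum(xi*y_{i+1}) = 9*(-7) - 6*(-8) - 5*(-7) + 5*2 = 30
sum(yi*x_{i+1}) = 2*(-6) - 7*(-5) - 8*5 - 7*9 = -80
Area = |30 + 80|/2 = 110/2 = 55.0000

55.0000 sq units


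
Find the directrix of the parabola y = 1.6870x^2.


a = 1.6870
1/(4a) = 0.1482
directrix: y = -0.1482 = -0.1482

y = -0.1482


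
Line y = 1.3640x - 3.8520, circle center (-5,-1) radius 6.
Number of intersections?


Substitute y = 1.3640x - 3.8520: (x+ 5)^2 + (1.3640x- 3.8520+ 1)^2 = 36
Expand to Ax^2 + Bx + C = 0, where b-k = -2.852
A = 1+m^2 = 2.860496
B = 2(m(b-k) - h) = 2(1.3640*(-2.852) + 5) = 2.219744
C = h^2 + (b-k)^2 - r^2 = 25 + 8.133904 - 36 = -2.866096
disc = B^2-4AC = 4.9273 + 32.7938 = 37.7211
disc > 0

2 intersection points


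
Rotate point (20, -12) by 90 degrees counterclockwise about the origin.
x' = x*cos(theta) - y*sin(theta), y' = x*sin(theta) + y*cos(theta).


cos(90) = 0, sin(90) = 1
x' = 20*0 + 12*1 = 12
y' = 20*1 - 12*0 = 20

(12, 20)


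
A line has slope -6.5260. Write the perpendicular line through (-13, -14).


Perpendicular slope = -1/m1 = -1/(-6.5260) = 0.1532
b2 = y0 - m2*x0 = -14 - 13/(-6.5260) = -14 + 1.9920 = -12.0080

y = 0.1532x - 12.0080


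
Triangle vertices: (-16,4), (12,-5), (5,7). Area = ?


-16*(-5-7) = 192
12*(7-4) = 36
5*(4+ 5) = 45
sum = 273
Area = |273|/2 = 136.5000

136.5000 sq units


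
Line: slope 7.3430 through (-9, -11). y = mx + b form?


y + 11 = 7.3430(x + 9)
y = 7.3430x - 11 - 7.3430*(-9)
y = 7.3430x + 55.0870

y = 7.3430x + 55.0870


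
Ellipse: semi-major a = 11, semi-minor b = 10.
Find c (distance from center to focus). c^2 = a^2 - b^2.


c^2 = 11^2 - 10^2 = 121 - 100 = 21
c = sqrt(21) = 4.5826

c = 4.5826


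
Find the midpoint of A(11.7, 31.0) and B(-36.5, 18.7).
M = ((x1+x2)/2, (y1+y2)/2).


Mx = (11.7 - 36.5)/2 = -24.8/2 = -12.4000
My = (31.0 + 18.7)/2 = 49.7/2 = 24.8500

(-12.4000, 24.8500)


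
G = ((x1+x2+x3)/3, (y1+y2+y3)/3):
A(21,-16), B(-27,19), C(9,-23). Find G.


Gx = (21- 27+9)/3 = 3/3 = 1.0000
Gy = (-16+19- 23)/3 = -20/3 = -6.6667

G = (1.0000, -6.6667)


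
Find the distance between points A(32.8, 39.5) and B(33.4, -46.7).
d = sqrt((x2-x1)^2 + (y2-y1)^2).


dx = 33.4 - 32.8 = 0.6
dy = -46.7 - 39.5 = -86.2
d = sqrt(0.36 + 7430.44) = sqrt(7430.8) = 86.2021

86.2021


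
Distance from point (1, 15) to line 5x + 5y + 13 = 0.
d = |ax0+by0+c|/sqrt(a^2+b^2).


|5*1 + 5*15 + 13| = |93| = 93
sqrt(25 + 25) = sqrt(50) = 7.0711
d = 93/sqrt(50) = 13.1522

13.1522


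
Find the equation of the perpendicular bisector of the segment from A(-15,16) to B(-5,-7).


Midpoint = (-10, 4.5)
Slope of AB = dy/dx = -23/10 = -2.3000
Perp slope = -dx/dy = 10/23 = 0.4348
b = My - (perp slope)*Mx = 4.5 + (10*(-10))/(-23) = 4.5 + 4.3478 = 8.8478

y = 0.4348x + 8.8478


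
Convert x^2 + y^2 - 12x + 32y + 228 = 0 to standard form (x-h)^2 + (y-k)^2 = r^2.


h = -D/2 = 12/2 = 6
k = -E/2 = -32/2 = -16
r^2 = h^2 + k^2 - F = 36 + 256 - 228 = 64
r = 8

Center (6, -16), radius = 8


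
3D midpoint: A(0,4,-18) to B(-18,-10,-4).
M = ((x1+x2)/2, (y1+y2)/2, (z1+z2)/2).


Mx = (0- 18)/2 = -9.0000
My = (4- 10)/2 = -3.0000
Mz = (-18- 4)/2 = -11.0000

M = (-9.0000, -3.0000, -11.0000)


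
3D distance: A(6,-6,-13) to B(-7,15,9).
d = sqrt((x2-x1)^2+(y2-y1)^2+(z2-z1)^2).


dx=-13, dy=21, dz=22
d = sqrt(169+441+484) = sqrt(1094) = 33.0757

33.0757


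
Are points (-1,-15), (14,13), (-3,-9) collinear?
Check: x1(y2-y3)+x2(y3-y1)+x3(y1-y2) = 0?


-1*(13+ 9) + 14*(-9+ 15) - 3*(-15-13)
= -22 + 84 + 84 = 146

No, not collinear (determinant = 146)


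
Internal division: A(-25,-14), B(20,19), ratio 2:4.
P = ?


Px = (2*20 + 4*(-25))/6 = -60/6 = -10.0000
Py = (2*19 + 4*(-14))/6 = -18/6 = -3.0000

P = (-10.0000, -3.0000)


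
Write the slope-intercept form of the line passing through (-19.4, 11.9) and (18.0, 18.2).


m = (6.3)/(37.4) = 0.1684
b = y1 - m*x1 = 11.9 - (6.3*(-19.4))/(37.4) = 11.9 + 3.2679 = 15.1679

y = 0.1684x + 15.1679


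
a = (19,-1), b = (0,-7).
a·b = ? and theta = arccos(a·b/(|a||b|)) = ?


a·b = 19*0 - 1*(-7) = 0 + 7 = 7
|a| = sqrt(361+1) = 19.0263
|b| = sqrt(0+49) = 7.0000
cos(theta) = 7/(sqrt(362)*sqrt(49)) = 7/sqrt(17738) = 0.052559
theta = arccos(7/sqrt(17738)) = 86.9872 degrees

a·b = 7, theta = 86.9872 deg


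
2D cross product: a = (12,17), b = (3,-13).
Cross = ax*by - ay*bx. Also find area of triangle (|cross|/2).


cross = 12*(-13) - 17*3 = -156 - 51 = -207
Triangle area = |-207|/2 = 207/2 = 103.5000

cross = -207, triangle area = 103.5000


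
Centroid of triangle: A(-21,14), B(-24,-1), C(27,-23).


Gx = (-21- 24+27)/3 = -18/3 = -6.0000
Gy = (14- 1- 23)/3 = -10/3 = -3.3333

G = (-6.0000, -3.3333)


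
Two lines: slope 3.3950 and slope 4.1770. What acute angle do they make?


m1-m2 = -0.782
1+m1*m2 = 15.180915
tan(theta) = |-0.782/15.180915| = 0.051512
theta = arctan(|-0.782/15.180915|) = 2.9488 degrees (acute angle)

2.9488 degrees


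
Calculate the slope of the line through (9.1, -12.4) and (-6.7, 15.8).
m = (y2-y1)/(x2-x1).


dy = 15.8 + 12.4 = 28.2
dx = -6.7 - 9.1 = -15.8
m = 28.2/(-15.8) = -1.7848

m = -1.7848


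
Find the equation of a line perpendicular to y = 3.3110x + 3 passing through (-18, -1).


Perpendicular slope = -1/m1 = -1/3.3110 = -0.3020
b2 = y0 - m2*x0 = -1 - 18/3.3110 = -1 - 5.4364 = -6.4364

y = -0.3020x - 6.4364


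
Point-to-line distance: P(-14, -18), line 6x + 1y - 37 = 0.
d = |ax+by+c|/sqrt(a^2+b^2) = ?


|6*(-14) + 1*(-18) - 37| = |-139| = 139
sqrt(36 + 1) = sqrt(37) = 6.0828
d = 139/sqrt(37) = 22.8515

22.8515


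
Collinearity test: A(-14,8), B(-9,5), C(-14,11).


-14*(5-11) - 9*(11-8) - 14*(8-5)
= 84 - 27 - 42 = 15

No, not collinear (determinant = 15)


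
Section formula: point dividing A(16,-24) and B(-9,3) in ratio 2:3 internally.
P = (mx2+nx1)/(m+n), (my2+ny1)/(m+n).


Px = (2*(-9) + 3*16)/5 = 30/5 = 6.0000
Py = (2*3 + 3*(-24))/5 = -66/5 = -13.2000

P = (6.0000, -13.2000)


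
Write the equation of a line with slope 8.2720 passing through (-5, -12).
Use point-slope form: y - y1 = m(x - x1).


y + 12 = 8.2720(x + 5)
y = 8.2720x - 12 - 8.2720*(-5)
y = 8.2720x + 29.3600

y = 8.2720x + 29.3600


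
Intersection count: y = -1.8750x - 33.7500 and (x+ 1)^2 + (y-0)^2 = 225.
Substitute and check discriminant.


Substitute y = -1.8750x - 33.7500: (x+ 1)^2 + (-1.8750x- 33.7500-0)^2 = 225
Expand to Ax^2 + Bx + C = 0, where b-k = -33.75
A = 1+m^2 = 4.515625
B = 2(m(b-k) - h) = 2(-1.8750*(-33.75) + 1) = 128.5625
C = h^2 + (b-k)^2 - r^2 = 1 + 1139.0625 - 225 = 915.0625
disc = B^2-4AC = 16528.3164 - 16528.3164 = 0
disc = 0

1 intersection point (tangent)


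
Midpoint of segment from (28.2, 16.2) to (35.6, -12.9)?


Mx = (28.2 + 35.6)/2 = 63.8/2 = 31.9000
My = (16.2 - 12.9)/2 = 3.3/2 = 1.6500

(31.9000, 1.6500)


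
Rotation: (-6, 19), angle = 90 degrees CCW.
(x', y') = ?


cos(90) = 0, sin(90) = 1
x' = -6*0 - 19*1 = -19
y' = -6*1 + 19*0 = -6

(-19, -6)


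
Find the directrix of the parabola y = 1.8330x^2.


a = 1.8330
1/(4a) = 0.1364
directrix: y = -0.1364 = -0.1364

y = -0.1364


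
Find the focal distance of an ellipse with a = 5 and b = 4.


c^2 = 5^2 - 4^2 = 25 - 16 = 9
c = sqrt(9) = 3.0000

c = 3.0000


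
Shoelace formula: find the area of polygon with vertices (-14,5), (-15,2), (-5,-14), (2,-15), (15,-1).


sum(xi*y_{i+1}) = -14*2 - 15*(-14) - 5*(-15) + 2*(-1) + 15*5 = 330
sum(yi*x_{i+1}) = 5*(-15) + 2*(-5) - 14*2 - 15*15 - 1*(-14) = -324
Area = |330 + 324|/2 = 654/2 = 327.0000

327.0000 sq units


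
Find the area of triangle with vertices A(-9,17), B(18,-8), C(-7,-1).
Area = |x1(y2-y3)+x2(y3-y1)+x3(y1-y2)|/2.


-9*(-8+ 1) = 63
18*(-1-17) = -324
-7*(17+ 8) = -175
sum = -436
Area = |-436|/2 = 218.0000

218.0000 sq units


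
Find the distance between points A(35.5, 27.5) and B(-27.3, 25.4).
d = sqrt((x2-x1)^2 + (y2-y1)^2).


dx = -27.3 - 35.5 = -62.8
dy = 25.4 - 27.5 = -2.1
d = sqrt(3943.84 + 4.41) = sqrt(3948.25) = 62.8351

62.8351


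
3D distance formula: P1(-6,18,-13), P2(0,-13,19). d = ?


dx=6, dy=-31, dz=32
d = sqrt(36+961+1024) = sqrt(2021) = 44.9555

44.9555


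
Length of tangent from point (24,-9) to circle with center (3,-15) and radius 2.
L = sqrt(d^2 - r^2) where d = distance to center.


d = sqrt((24-3)^2 + (-9+ 15)^2) = sqrt(441+36) = 21.8403
L = sqrt(477.0000 - 4) = sqrt(473.0000) = 21.7486

21.7486


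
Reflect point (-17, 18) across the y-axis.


Reflection rule for y-axis: (-x, y)
(-17, 18) -> (17, 18)

(17, 18)


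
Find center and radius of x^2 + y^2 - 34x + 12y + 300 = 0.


h = -D/2 = 34/2 = 17
k = -E/2 = -12/2 = -6
r^2 = h^2 + k^2 - F = 289 + 36 - 300 = 25
r = 5

Center (17, -6), radius = 5
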